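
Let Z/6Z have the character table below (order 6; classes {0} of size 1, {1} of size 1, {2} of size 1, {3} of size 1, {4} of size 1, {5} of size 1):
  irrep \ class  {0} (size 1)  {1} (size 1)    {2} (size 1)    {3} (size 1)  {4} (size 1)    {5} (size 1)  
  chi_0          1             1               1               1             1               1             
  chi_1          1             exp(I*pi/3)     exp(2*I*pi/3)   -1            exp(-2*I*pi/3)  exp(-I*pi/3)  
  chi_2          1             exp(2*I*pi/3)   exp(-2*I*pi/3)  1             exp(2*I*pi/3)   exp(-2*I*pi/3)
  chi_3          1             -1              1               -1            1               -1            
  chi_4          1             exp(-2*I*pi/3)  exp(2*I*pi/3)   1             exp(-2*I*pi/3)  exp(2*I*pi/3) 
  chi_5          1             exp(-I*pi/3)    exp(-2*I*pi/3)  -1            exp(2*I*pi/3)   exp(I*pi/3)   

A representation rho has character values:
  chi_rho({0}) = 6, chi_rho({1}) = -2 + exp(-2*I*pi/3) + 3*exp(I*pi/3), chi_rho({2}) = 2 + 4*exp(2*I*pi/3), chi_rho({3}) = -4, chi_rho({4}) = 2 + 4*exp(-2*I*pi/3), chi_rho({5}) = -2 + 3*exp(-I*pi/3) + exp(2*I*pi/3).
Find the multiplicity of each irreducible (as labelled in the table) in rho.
Multiplicities: chi_0: 0, chi_1: 3, chi_2: 0, chi_3: 2, chi_4: 1, chi_5: 0.

Working: Use <chi_rho, chi> = (1/|G|) sum_C |C| * chi_rho(C) * conj(chi(C)) with |G| = 6 for each irreducible chi in the table:
  <chi_rho, chi_0> = (1/6)[1*(6)*conj(1) + 1*(-2 + exp(-2*I*pi/3) + 3*exp(I*pi/3))*conj(1) + 1*(2 + 4*exp(2*I*pi/3))*conj(1) + 1*(-4)*conj(1) + 1*(2 + 4*exp(-2*I*pi/3))*conj(1) + 1*(-2 + 3*exp(-I*pi/3) + exp(2*I*pi/3))*conj(1)]
      = (1/6)[(6) + (-2 + exp(-2*I*pi/3) + 3*exp(I*pi/3)) + (2 + 4*exp(2*I*pi/3)) + (-4) + (2 + 4*exp(-2*I*pi/3)) + (-2 + 3*exp(-I*pi/3) + exp(2*I*pi/3))] = 0/6 = 0
  <chi_rho, chi_1> = (1/6)[1*(6)*conj(1) + 1*(-2 + exp(-2*I*pi/3) + 3*exp(I*pi/3))*conj(exp(I*pi/3)) + 1*(2 + 4*exp(2*I*pi/3))*conj(exp(2*I*pi/3)) + 1*(-4)*conj(-1) + 1*(2 + 4*exp(-2*I*pi/3))*conj(exp(-2*I*pi/3)) + 1*(-2 + 3*exp(-I*pi/3) + exp(2*I*pi/3))*conj(exp(-I*pi/3))]
      = (1/6)[(6) + (2 - 2*exp(-I*pi/3)) + (4 + 2*exp(-2*I*pi/3)) + (4) + (4 + 2*exp(2*I*pi/3)) + (2 - 2*exp(I*pi/3))] = 18/6 = 3
  <chi_rho, chi_2> = (1/6)[1*(6)*conj(1) + 1*(-2 + exp(-2*I*pi/3) + 3*exp(I*pi/3))*conj(exp(2*I*pi/3)) + 1*(2 + 4*exp(2*I*pi/3))*conj(exp(-2*I*pi/3)) + 1*(-4)*conj(1) + 1*(2 + 4*exp(-2*I*pi/3))*conj(exp(2*I*pi/3)) + 1*(-2 + 3*exp(-I*pi/3) + exp(2*I*pi/3))*conj(exp(-2*I*pi/3))]
      = (1/6)[(6) + (2) + (4*exp(-2*I*pi/3) + 2*exp(2*I*pi/3)) + (-4) + (2*exp(-2*I*pi/3) + 4*exp(2*I*pi/3)) + (2)] = 0/6 = 0
  <chi_rho, chi_3> = (1/6)[1*(6)*conj(1) + 1*(-2 + exp(-2*I*pi/3) + 3*exp(I*pi/3))*conj(-1) + 1*(2 + 4*exp(2*I*pi/3))*conj(1) + 1*(-4)*conj(-1) + 1*(2 + 4*exp(-2*I*pi/3))*conj(1) + 1*(-2 + 3*exp(-I*pi/3) + exp(2*I*pi/3))*conj(-1)]
      = (1/6)[(6) + (2 - 3*exp(I*pi/3) - exp(-2*I*pi/3)) + (2 + 4*exp(2*I*pi/3)) + (4) + (2 + 4*exp(-2*I*pi/3)) + (2 - exp(2*I*pi/3) - 3*exp(-I*pi/3))] = 12/6 = 2
  <chi_rho, chi_4> = (1/6)[1*(6)*conj(1) + 1*(-2 + exp(-2*I*pi/3) + 3*exp(I*pi/3))*conj(exp(-2*I*pi/3)) + 1*(2 + 4*exp(2*I*pi/3))*conj(exp(2*I*pi/3)) + 1*(-4)*conj(1) + 1*(2 + 4*exp(-2*I*pi/3))*conj(exp(-2*I*pi/3)) + 1*(-2 + 3*exp(-I*pi/3) + exp(2*I*pi/3))*conj(exp(2*I*pi/3))]
      = (1/6)[(6) + (-2 - 2*exp(2*I*pi/3)) + (4 + 2*exp(-2*I*pi/3)) + (-4) + (4 + 2*exp(2*I*pi/3)) + (-2 - 2*exp(-2*I*pi/3))] = 6/6 = 1
  <chi_rho, chi_5> = (1/6)[1*(6)*conj(1) + 1*(-2 + exp(-2*I*pi/3) + 3*exp(I*pi/3))*conj(exp(-I*pi/3)) + 1*(2 + 4*exp(2*I*pi/3))*conj(exp(-2*I*pi/3)) + 1*(-4)*conj(-1) + 1*(2 + 4*exp(-2*I*pi/3))*conj(exp(2*I*pi/3)) + 1*(-2 + 3*exp(-I*pi/3) + exp(2*I*pi/3))*conj(exp(I*pi/3))]
      = (1/6)[(6) + (-2) + (4*exp(-2*I*pi/3) + 2*exp(2*I*pi/3)) + (4) + (2*exp(-2*I*pi/3) + 4*exp(2*I*pi/3)) + (-2)] = 0/6 = 0
(Exp terms are combined using exp(i*s)*conj(exp(i*t)) = exp(i*(s-t)), and sums of them are collapsed using the identity that for every m > 1 the m distinct m-th roots of unity sum to 0, e.g. 1 + exp(2*I*pi/3) + exp(-2*I*pi/3) = 0.)
Dimension check: dim(rho) = sum (mult * dim) = 0*1 + 3*1 + 0*1 + 2*1 + 1*1 + 0*1 = 6 = chi_rho(e) = 6.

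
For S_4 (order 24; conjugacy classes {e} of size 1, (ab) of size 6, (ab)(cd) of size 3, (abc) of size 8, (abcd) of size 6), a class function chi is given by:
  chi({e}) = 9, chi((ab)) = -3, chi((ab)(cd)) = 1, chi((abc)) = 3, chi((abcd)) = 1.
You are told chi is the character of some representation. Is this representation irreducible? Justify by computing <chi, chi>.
Not irreducible (reducible): <chi, chi> = 9 > 1.

Justification: <chi, chi> = (1/|G|) sum_C |C| * |chi(C)|^2 = (1/24)[1*|9|^2 + 6*|-3|^2 + 3*|1|^2 + 8*|3|^2 + 6*|1|^2]
  = (1/24)[(81) + (54) + (3) + (72) + (6)] = 216/24 = 9.
A character is irreducible iff <chi, chi> = 1, so this representation is reducible.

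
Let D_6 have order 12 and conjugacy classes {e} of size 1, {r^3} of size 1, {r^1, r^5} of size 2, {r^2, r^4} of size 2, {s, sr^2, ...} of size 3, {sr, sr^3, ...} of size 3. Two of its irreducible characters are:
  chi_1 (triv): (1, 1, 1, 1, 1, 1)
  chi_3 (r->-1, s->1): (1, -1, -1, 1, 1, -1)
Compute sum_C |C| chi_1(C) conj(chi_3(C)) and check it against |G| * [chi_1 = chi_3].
Sum = 0; so <chi_1, chi_3> = 0 (distinct irreducibles are orthogonal).

Proof sketch: Compute term by term over conjugacy classes (|C| * chi_1(C) * conj(chi_3(C))):
  1*(1)*conj(1) + 1*(1)*conj(-1) + 2*(1)*conj(-1) + 2*(1)*conj(1) + 3*(1)*conj(1) + 3*(1)*conj(-1)
  = (1) + (-1) + (-2) + (2) + (3) + (-3)
  = 0.
Dividing by |G| = 12 gives 0/12 = 0, matching the row-orthogonality relation <chi_1, chi_3> = [chi_1 = chi_3].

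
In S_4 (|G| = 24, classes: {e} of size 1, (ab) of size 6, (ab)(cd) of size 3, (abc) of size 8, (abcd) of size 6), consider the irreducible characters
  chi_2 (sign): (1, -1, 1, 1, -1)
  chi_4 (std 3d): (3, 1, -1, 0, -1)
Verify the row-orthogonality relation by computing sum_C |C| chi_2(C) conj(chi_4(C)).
Sum = 0; so <chi_2, chi_4> = 0 (distinct irreducibles are orthogonal).

Solution. Compute term by term over conjugacy classes (|C| * chi_2(C) * conj(chi_4(C))):
  1*(1)*conj(3) + 6*(-1)*conj(1) + 3*(1)*conj(-1) + 8*(1)*conj(0) + 6*(-1)*conj(-1)
  = (3) + (-6) + (-3) + (0) + (6)
  = 0.
Dividing by |G| = 24 gives 0/24 = 0, matching the row-orthogonality relation <chi_2, chi_4> = [chi_2 = chi_4].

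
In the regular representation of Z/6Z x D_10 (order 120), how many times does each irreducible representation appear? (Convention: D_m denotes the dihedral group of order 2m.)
Each irreducible V_i of dimension d_i appears with multiplicity d_i, i.e. rho_reg = (direct sum over all irreducibles V_i) d_i V_i. The irreducible dimensions for Z/6Z x D_10 are 1, 1, 1, 1, 1, 1, 1, 1, 1, 1, 1, 1, 1, 1, 1, 1, 1, 1, 1, 1, 1, 1, 1, 1, 2, 2, 2, 2, 2, 2, 2, 2, 2, 2, 2, 2, 2, 2, 2, 2, 2, 2, 2, 2, 2, 2, 2, 2: 24 irreducibles of dimension 1, each with multiplicity 1; 24 irreducibles of dimension 2, each with multiplicity 2. Total dimension 24*1*1 + 24*2*2 = 120 = |G|.

Derivation: General theorem: in the regular representation of a finite group G, each irreducible appears with multiplicity equal to its dimension. Check: dim(rho_reg) = sum d_i^2 = 1 + 1 + 1 + 1 + 1 + 1 + 1 + 1 + 1 + 1 + 1 + 1 + 1 + 1 + 1 + 1 + 1 + 1 + 1 + 1 + 1 + 1 + 1 + 1 + 4 + 4 + 4 + 4 + 4 + 4 + 4 + 4 + 4 + 4 + 4 + 4 + 4 + 4 + 4 + 4 + 4 + 4 + 4 + 4 + 4 + 4 + 4 + 4 = 120 = |G|.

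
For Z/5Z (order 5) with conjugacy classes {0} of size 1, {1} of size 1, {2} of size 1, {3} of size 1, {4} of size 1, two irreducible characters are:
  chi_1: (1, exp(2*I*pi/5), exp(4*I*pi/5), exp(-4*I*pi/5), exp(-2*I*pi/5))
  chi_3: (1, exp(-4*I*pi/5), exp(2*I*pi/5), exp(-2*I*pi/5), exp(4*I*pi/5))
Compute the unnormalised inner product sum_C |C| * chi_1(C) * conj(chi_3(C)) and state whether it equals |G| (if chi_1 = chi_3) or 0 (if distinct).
Sum = 0; so <chi_1, chi_3> = 0 (distinct irreducibles are orthogonal).

Proof sketch: Compute term by term over conjugacy classes (|C| * chi_1(C) * conj(chi_3(C))):
  1*(1)*conj(1) + 1*(exp(2*I*pi/5))*conj(exp(-4*I*pi/5)) + 1*(exp(4*I*pi/5))*conj(exp(2*I*pi/5)) + 1*(exp(-4*I*pi/5))*conj(exp(-2*I*pi/5)) + 1*(exp(-2*I*pi/5))*conj(exp(4*I*pi/5))
  = (1) + (exp(-4*I*pi/5)) + (exp(2*I*pi/5)) + (exp(-2*I*pi/5)) + (exp(4*I*pi/5))
  = 0.
(Exp terms are combined using exp(i*s)*conj(exp(i*t)) = exp(i*(s-t)), and sums of them are collapsed using the identity that for every m > 1 the m distinct m-th roots of unity sum to 0, e.g. 1 + exp(2*I*pi/3) + exp(-2*I*pi/3) = 0.)
Dividing by |G| = 5 gives 0/5 = 0, matching the row-orthogonality relation <chi_1, chi_3> = [chi_1 = chi_3].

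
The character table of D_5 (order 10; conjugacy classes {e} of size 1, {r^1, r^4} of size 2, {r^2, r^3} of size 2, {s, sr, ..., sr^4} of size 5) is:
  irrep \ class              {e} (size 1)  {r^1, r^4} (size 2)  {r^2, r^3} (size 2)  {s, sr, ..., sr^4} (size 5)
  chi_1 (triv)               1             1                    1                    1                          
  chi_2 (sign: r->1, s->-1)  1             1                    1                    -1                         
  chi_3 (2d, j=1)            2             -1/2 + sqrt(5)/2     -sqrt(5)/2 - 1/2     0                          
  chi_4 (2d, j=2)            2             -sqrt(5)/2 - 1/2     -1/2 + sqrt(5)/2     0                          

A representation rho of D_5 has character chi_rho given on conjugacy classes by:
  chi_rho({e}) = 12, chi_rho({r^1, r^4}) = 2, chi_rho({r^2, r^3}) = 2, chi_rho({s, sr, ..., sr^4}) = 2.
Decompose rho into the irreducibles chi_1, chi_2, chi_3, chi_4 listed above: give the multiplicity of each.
Multiplicities: chi_1: 3, chi_2: 1, chi_3: 2, chi_4: 2.

Proof sketch: Use <chi_rho, chi> = (1/|G|) sum_C |C| * chi_rho(C) * conj(chi(C)) with |G| = 10 for each irreducible chi in the table:
  <chi_rho, chi_1> = (1/10)[1*(12)*conj(1) + 2*(2)*conj(1) + 2*(2)*conj(1) + 5*(2)*conj(1)]
      = (1/10)[(12) + (4) + (4) + (10)] = 30/10 = 3
  <chi_rho, chi_2> = (1/10)[1*(12)*conj(1) + 2*(2)*conj(1) + 2*(2)*conj(1) + 5*(2)*conj(-1)]
      = (1/10)[(12) + (4) + (4) + (-10)] = 10/10 = 1
  <chi_rho, chi_3> = (1/10)[1*(12)*conj(2) + 2*(2)*conj(-1/2 + sqrt(5)/2) + 2*(2)*conj(-sqrt(5)/2 - 1/2) + 5*(2)*conj(0)]
      = (1/10)[(24) + (-2 + 2*sqrt(5)) + (-2*sqrt(5) - 2) + (0)] = 20/10 = 2
  <chi_rho, chi_4> = (1/10)[1*(12)*conj(2) + 2*(2)*conj(-sqrt(5)/2 - 1/2) + 2*(2)*conj(-1/2 + sqrt(5)/2) + 5*(2)*conj(0)]
      = (1/10)[(24) + (-2*sqrt(5) - 2) + (-2 + 2*sqrt(5)) + (0)] = 20/10 = 2
Dimension check: dim(rho) = sum (mult * dim) = 3*1 + 1*1 + 2*2 + 2*2 = 12 = chi_rho(e) = 12.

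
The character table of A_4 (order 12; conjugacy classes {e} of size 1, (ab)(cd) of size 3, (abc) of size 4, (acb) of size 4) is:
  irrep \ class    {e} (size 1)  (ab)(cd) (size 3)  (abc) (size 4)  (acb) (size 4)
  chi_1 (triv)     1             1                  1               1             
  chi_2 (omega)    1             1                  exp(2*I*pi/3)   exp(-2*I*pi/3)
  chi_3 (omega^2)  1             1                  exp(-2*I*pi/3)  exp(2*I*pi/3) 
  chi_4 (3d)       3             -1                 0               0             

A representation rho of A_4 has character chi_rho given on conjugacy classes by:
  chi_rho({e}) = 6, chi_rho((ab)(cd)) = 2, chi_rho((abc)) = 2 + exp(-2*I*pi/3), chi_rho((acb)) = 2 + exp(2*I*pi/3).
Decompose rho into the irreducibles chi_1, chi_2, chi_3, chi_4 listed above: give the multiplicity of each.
Multiplicities: chi_1: 2, chi_2: 0, chi_3: 1, chi_4: 1.

Proof sketch: Use <chi_rho, chi> = (1/|G|) sum_C |C| * chi_rho(C) * conj(chi(C)) with |G| = 12 for each irreducible chi in the table:
  <chi_rho, chi_1> = (1/12)[1*(6)*conj(1) + 3*(2)*conj(1) + 4*(2 + exp(-2*I*pi/3))*conj(1) + 4*(2 + exp(2*I*pi/3))*conj(1)]
      = (1/12)[(6) + (6) + (8 + 4*exp(-2*I*pi/3)) + (8 + 4*exp(2*I*pi/3))] = 24/12 = 2
  <chi_rho, chi_2> = (1/12)[1*(6)*conj(1) + 3*(2)*conj(1) + 4*(2 + exp(-2*I*pi/3))*conj(exp(2*I*pi/3)) + 4*(2 + exp(2*I*pi/3))*conj(exp(-2*I*pi/3))]
      = (1/12)[(6) + (6) + (8*exp(-2*I*pi/3) + 4*exp(2*I*pi/3)) + (4*exp(-2*I*pi/3) + 8*exp(2*I*pi/3))] = 0/12 = 0
  <chi_rho, chi_3> = (1/12)[1*(6)*conj(1) + 3*(2)*conj(1) + 4*(2 + exp(-2*I*pi/3))*conj(exp(-2*I*pi/3)) + 4*(2 + exp(2*I*pi/3))*conj(exp(2*I*pi/3))]
      = (1/12)[(6) + (6) + (4 + 8*exp(2*I*pi/3)) + (4 + 8*exp(-2*I*pi/3))] = 12/12 = 1
  <chi_rho, chi_4> = (1/12)[1*(6)*conj(3) + 3*(2)*conj(-1) + 4*(2 + exp(-2*I*pi/3))*conj(0) + 4*(2 + exp(2*I*pi/3))*conj(0)]
      = (1/12)[(18) + (-6) + (0) + (0)] = 12/12 = 1
(Exp terms are combined using exp(i*s)*conj(exp(i*t)) = exp(i*(s-t)), and sums of them are collapsed using the identity that for every m > 1 the m distinct m-th roots of unity sum to 0, e.g. 1 + exp(2*I*pi/3) + exp(-2*I*pi/3) = 0.)
Dimension check: dim(rho) = sum (mult * dim) = 2*1 + 0*1 + 1*1 + 1*3 = 6 = chi_rho(e) = 6.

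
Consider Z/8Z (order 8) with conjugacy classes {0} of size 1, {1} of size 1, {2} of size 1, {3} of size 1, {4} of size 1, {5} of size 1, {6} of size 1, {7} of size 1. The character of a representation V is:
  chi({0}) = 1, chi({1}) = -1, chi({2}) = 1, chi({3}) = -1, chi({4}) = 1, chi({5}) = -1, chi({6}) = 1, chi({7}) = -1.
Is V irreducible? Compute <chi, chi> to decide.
Irreducible: <chi, chi> = 1.

Explanation: <chi, chi> = (1/|G|) sum_C |C| * |chi(C)|^2 = (1/8)[1*|1|^2 + 1*|-1|^2 + 1*|1|^2 + 1*|-1|^2 + 1*|1|^2 + 1*|-1|^2 + 1*|1|^2 + 1*|-1|^2]
  = (1/8)[(1) + (1) + (1) + (1) + (1) + (1) + (1) + (1)] = 8/8 = 1.
(Exp terms are combined using exp(i*s)*conj(exp(i*t)) = exp(i*(s-t)), and sums of them are collapsed using the identity that for every m > 1 the m distinct m-th roots of unity sum to 0, e.g. 1 + exp(2*I*pi/3) + exp(-2*I*pi/3) = 0.)
A character is irreducible iff <chi, chi> = 1, so this representation is irreducible.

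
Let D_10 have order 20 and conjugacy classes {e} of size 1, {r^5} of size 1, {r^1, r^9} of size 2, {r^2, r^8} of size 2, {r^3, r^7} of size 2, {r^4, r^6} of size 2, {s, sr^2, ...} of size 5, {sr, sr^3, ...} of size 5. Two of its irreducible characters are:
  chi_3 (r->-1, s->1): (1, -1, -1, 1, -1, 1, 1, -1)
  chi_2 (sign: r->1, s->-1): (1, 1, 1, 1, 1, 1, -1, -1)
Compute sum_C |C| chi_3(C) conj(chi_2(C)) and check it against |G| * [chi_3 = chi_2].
Sum = 0; so <chi_3, chi_2> = 0 (distinct irreducibles are orthogonal).

Argument: Compute term by term over conjugacy classes (|C| * chi_3(C) * conj(chi_2(C))):
  1*(1)*conj(1) + 1*(-1)*conj(1) + 2*(-1)*conj(1) + 2*(1)*conj(1) + 2*(-1)*conj(1) + 2*(1)*conj(1) + 5*(1)*conj(-1) + 5*(-1)*conj(-1)
  = (1) + (-1) + (-2) + (2) + (-2) + (2) + (-5) + (5)
  = 0.
Dividing by |G| = 20 gives 0/20 = 0, matching the row-orthogonality relation <chi_3, chi_2> = [chi_3 = chi_2].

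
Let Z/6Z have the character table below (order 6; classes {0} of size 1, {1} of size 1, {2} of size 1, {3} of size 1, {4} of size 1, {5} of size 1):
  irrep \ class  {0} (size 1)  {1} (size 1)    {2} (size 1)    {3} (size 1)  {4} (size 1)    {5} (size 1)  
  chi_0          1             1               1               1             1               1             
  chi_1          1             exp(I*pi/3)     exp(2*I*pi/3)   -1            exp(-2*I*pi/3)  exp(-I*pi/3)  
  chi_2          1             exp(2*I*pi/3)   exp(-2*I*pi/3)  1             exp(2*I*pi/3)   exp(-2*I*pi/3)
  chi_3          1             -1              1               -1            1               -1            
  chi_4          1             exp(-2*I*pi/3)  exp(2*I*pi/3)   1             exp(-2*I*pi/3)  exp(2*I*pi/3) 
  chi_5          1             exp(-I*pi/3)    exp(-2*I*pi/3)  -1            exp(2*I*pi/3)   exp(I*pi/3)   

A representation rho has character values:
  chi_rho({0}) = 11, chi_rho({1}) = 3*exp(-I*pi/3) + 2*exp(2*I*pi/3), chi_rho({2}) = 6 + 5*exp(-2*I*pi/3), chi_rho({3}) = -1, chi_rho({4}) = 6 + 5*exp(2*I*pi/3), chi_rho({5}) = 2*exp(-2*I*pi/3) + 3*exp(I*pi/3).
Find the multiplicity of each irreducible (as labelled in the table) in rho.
Multiplicities: chi_0: 3, chi_1: 0, chi_2: 2, chi_3: 3, chi_4: 0, chi_5: 3.

Derivation: Use <chi_rho, chi> = (1/|G|) sum_C |C| * chi_rho(C) * conj(chi(C)) with |G| = 6 for each irreducible chi in the table:
  <chi_rho, chi_0> = (1/6)[1*(11)*conj(1) + 1*(3*exp(-I*pi/3) + 2*exp(2*I*pi/3))*conj(1) + 1*(6 + 5*exp(-2*I*pi/3))*conj(1) + 1*(-1)*conj(1) + 1*(6 + 5*exp(2*I*pi/3))*conj(1) + 1*(2*exp(-2*I*pi/3) + 3*exp(I*pi/3))*conj(1)]
      = (1/6)[(11) + (3*exp(-I*pi/3) + 2*exp(2*I*pi/3)) + (6 + 5*exp(-2*I*pi/3)) + (-1) + (6 + 5*exp(2*I*pi/3)) + (2*exp(-2*I*pi/3) + 3*exp(I*pi/3))] = 18/6 = 3
  <chi_rho, chi_1> = (1/6)[1*(11)*conj(1) + 1*(3*exp(-I*pi/3) + 2*exp(2*I*pi/3))*conj(exp(I*pi/3)) + 1*(6 + 5*exp(-2*I*pi/3))*conj(exp(2*I*pi/3)) + 1*(-1)*conj(-1) + 1*(6 + 5*exp(2*I*pi/3))*conj(exp(-2*I*pi/3)) + 1*(2*exp(-2*I*pi/3) + 3*exp(I*pi/3))*conj(exp(-I*pi/3))]
      = (1/6)[(11) + (3*exp(-2*I*pi/3) + 2*exp(I*pi/3)) + (6*exp(-2*I*pi/3) + 5*exp(2*I*pi/3)) + (1) + (5*exp(-2*I*pi/3) + 6*exp(2*I*pi/3)) + (2*exp(-I*pi/3) + 3*exp(2*I*pi/3))] = 0/6 = 0
  <chi_rho, chi_2> = (1/6)[1*(11)*conj(1) + 1*(3*exp(-I*pi/3) + 2*exp(2*I*pi/3))*conj(exp(2*I*pi/3)) + 1*(6 + 5*exp(-2*I*pi/3))*conj(exp(-2*I*pi/3)) + 1*(-1)*conj(1) + 1*(6 + 5*exp(2*I*pi/3))*conj(exp(2*I*pi/3)) + 1*(2*exp(-2*I*pi/3) + 3*exp(I*pi/3))*conj(exp(-2*I*pi/3))]
      = (1/6)[(11) + (-1) + (5 + 6*exp(2*I*pi/3)) + (-1) + (5 + 6*exp(-2*I*pi/3)) + (-1)] = 12/6 = 2
  <chi_rho, chi_3> = (1/6)[1*(11)*conj(1) + 1*(3*exp(-I*pi/3) + 2*exp(2*I*pi/3))*conj(-1) + 1*(6 + 5*exp(-2*I*pi/3))*conj(1) + 1*(-1)*conj(-1) + 1*(6 + 5*exp(2*I*pi/3))*conj(1) + 1*(2*exp(-2*I*pi/3) + 3*exp(I*pi/3))*conj(-1)]
      = (1/6)[(11) + (-2*exp(2*I*pi/3) - 3*exp(-I*pi/3)) + (6 + 5*exp(-2*I*pi/3)) + (1) + (6 + 5*exp(2*I*pi/3)) + (-3*exp(I*pi/3) - 2*exp(-2*I*pi/3))] = 18/6 = 3
  <chi_rho, chi_4> = (1/6)[1*(11)*conj(1) + 1*(3*exp(-I*pi/3) + 2*exp(2*I*pi/3))*conj(exp(-2*I*pi/3)) + 1*(6 + 5*exp(-2*I*pi/3))*conj(exp(2*I*pi/3)) + 1*(-1)*conj(1) + 1*(6 + 5*exp(2*I*pi/3))*conj(exp(-2*I*pi/3)) + 1*(2*exp(-2*I*pi/3) + 3*exp(I*pi/3))*conj(exp(2*I*pi/3))]
      = (1/6)[(11) + (2*exp(-2*I*pi/3) + 3*exp(I*pi/3)) + (6*exp(-2*I*pi/3) + 5*exp(2*I*pi/3)) + (-1) + (5*exp(-2*I*pi/3) + 6*exp(2*I*pi/3)) + (3*exp(-I*pi/3) + 2*exp(2*I*pi/3))] = 0/6 = 0
  <chi_rho, chi_5> = (1/6)[1*(11)*conj(1) + 1*(3*exp(-I*pi/3) + 2*exp(2*I*pi/3))*conj(exp(-I*pi/3)) + 1*(6 + 5*exp(-2*I*pi/3))*conj(exp(-2*I*pi/3)) + 1*(-1)*conj(-1) + 1*(6 + 5*exp(2*I*pi/3))*conj(exp(2*I*pi/3)) + 1*(2*exp(-2*I*pi/3) + 3*exp(I*pi/3))*conj(exp(I*pi/3))]
      = (1/6)[(11) + (1) + (5 + 6*exp(2*I*pi/3)) + (1) + (5 + 6*exp(-2*I*pi/3)) + (1)] = 18/6 = 3
(Exp terms are combined using exp(i*s)*conj(exp(i*t)) = exp(i*(s-t)), and sums of them are collapsed using the identity that for every m > 1 the m distinct m-th roots of unity sum to 0, e.g. 1 + exp(2*I*pi/3) + exp(-2*I*pi/3) = 0.)
Dimension check: dim(rho) = sum (mult * dim) = 3*1 + 0*1 + 2*1 + 3*1 + 0*1 + 3*1 = 11 = chi_rho(e) = 11.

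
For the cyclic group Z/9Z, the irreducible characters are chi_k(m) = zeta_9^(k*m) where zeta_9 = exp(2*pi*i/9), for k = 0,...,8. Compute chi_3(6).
chi_3(6) = zeta_9^18 = 1

Explanation: chi_3(6) = zeta_9^(3*6) = zeta_9^18. Since zeta_9^9 = 1, this equals zeta_9^0 = exp(2*pi*i*0/9) = 1.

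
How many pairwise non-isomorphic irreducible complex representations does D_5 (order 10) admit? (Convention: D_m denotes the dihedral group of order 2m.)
4

Justification: The number of irreducible complex representations of a finite group equals its number of conjugacy classes. D_5 has 4 conjugacy classes ((n+3)/2 for n odd), so D_5 (order 10) has exactly 4 irreducible complex representations.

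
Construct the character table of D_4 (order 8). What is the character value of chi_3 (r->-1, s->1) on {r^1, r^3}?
Conjugacy classes: {e} of size 1, {r^2} of size 1, {r^1, r^3} of size 2, {s, sr^2, ...} of size 2, {sr, sr^3, ...} of size 2.
Character table:
  irrep \ class              {e} (size 1)  {r^2} (size 1)  {r^1, r^3} (size 2)  {s, sr^2, ...} (size 2)  {sr, sr^3, ...} (size 2)
  chi_1 (triv)               1             1               1                    1                        1                       
  chi_2 (sign: r->1, s->-1)  1             1               1                    -1                       -1                      
  chi_3 (r->-1, s->1)        1             1               -1                   1                        -1                      
  chi_4 (r->-1, s->-1)       1             1               -1                   -1                       1                       
  chi_5 (2d, j=1)            2             -2              0                    0                        0                       

Spot check: chi_3 (r->-1, s->1) on {r^1, r^3} = -1.

Working: D_4 has order 2*4 = 8 with 5 conjugacy classes, hence 5 irreducibles. Sum of squared dims 1 + 1 + 1 + 1 + 4 = 8 = |G|. Linear characters come from the abelianisation; the 2-dimensional irreps have character r^k -> 2*cos(2*pi*j*k/4), reflections -> 0.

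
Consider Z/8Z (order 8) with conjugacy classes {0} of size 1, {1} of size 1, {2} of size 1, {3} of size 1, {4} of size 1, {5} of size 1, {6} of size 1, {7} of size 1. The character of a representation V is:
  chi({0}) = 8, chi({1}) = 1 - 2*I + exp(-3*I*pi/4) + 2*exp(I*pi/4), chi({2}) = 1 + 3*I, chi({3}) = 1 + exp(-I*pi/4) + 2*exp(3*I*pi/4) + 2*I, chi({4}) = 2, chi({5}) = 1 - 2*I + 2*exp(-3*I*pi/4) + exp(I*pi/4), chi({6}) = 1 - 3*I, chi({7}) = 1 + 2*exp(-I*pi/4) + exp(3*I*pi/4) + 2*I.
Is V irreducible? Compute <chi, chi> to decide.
Not irreducible (reducible): <chi, chi> = 14 > 1.

<chi, chi> = (1/|G|) sum_C |C| * |chi(C)|^2 = (1/8)[1*|8|^2 + 1*|1 - 2*I + exp(-3*I*pi/4) + 2*exp(I*pi/4)|^2 + 1*|1 + 3*I|^2 + 1*|1 + exp(-I*pi/4) + 2*exp(3*I*pi/4) + 2*I|^2 + 1*|2|^2 + 1*|1 - 2*I + 2*exp(-3*I*pi/4) + exp(I*pi/4)|^2 + 1*|1 - 3*I|^2 + 1*|1 + 2*exp(-I*pi/4) + exp(3*I*pi/4) + 2*I|^2]
  = (1/8)[(64) + (6 + 4*exp(-I*pi/4) - 2*exp(I*pi/4) - exp(-3*I*pi/4) + 5*exp(3*I*pi/4)) + (10) + (6 + 5*exp(-I*pi/4) - exp(I*pi/4) - 2*exp(-3*I*pi/4) + 4*exp(3*I*pi/4)) + (4) + (6 + 5*exp(-I*pi/4) - exp(I*pi/4) - 2*exp(-3*I*pi/4) + 4*exp(3*I*pi/4)) + (10) + (6 + 4*exp(-I*pi/4) - 2*exp(I*pi/4) - exp(-3*I*pi/4) + 5*exp(3*I*pi/4))] = 112/8 = 14.
(Exp terms are combined using exp(i*s)*conj(exp(i*t)) = exp(i*(s-t)), and sums of them are collapsed using the identity that for every m > 1 the m distinct m-th roots of unity sum to 0, e.g. 1 + exp(2*I*pi/3) + exp(-2*I*pi/3) = 0.)
A character is irreducible iff <chi, chi> = 1, so this representation is reducible.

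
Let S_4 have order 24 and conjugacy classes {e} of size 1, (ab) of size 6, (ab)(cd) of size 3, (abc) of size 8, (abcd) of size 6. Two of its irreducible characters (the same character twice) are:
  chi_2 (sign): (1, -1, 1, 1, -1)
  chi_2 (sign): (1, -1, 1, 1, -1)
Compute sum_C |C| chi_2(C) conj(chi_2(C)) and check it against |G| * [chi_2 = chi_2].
Sum = 24 = |G| = 24; so <chi_2, chi_2> = 1 (norm-1 confirms irreducibility).

Derivation: Compute term by term over conjugacy classes (|C| * chi_2(C) * conj(chi_2(C))):
  1*(1)*conj(1) + 6*(-1)*conj(-1) + 3*(1)*conj(1) + 8*(1)*conj(1) + 6*(-1)*conj(-1)
  = (1) + (6) + (3) + (8) + (6)
  = 24.
Dividing by |G| = 24 gives 24/24 = 1, matching the row-orthogonality relation <chi_2, chi_2> = [chi_2 = chi_2].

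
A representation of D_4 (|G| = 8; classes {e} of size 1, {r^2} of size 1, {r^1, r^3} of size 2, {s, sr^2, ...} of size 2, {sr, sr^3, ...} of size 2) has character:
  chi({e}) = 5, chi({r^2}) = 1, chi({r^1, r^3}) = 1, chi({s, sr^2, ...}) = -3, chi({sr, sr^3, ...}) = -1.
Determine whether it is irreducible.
Not irreducible (reducible): <chi, chi> = 6 > 1.

Justification: <chi, chi> = (1/|G|) sum_C |C| * |chi(C)|^2 = (1/8)[1*|5|^2 + 1*|1|^2 + 2*|1|^2 + 2*|-3|^2 + 2*|-1|^2]
  = (1/8)[(25) + (1) + (2) + (18) + (2)] = 48/8 = 6.
A character is irreducible iff <chi, chi> = 1, so this representation is reducible.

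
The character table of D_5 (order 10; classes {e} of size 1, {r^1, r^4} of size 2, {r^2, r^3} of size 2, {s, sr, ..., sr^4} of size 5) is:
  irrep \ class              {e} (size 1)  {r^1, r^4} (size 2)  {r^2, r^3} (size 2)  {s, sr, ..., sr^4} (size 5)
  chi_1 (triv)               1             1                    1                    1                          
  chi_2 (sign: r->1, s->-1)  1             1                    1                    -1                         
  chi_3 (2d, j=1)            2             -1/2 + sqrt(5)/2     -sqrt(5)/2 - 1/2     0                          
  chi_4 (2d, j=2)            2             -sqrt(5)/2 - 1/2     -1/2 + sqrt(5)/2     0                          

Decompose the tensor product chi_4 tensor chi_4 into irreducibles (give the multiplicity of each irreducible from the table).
chi_4 tensor chi_4 = chi_1 + chi_2 + chi_3 (all other irreducibles have multiplicity 0).

Argument: The character of a tensor product is the pointwise product (chi_4 * chi_4)(C) = chi_4(C) * chi_4(C):
  {e}: (2)*(2), {r^1, r^4}: (-sqrt(5)/2 - 1/2)*(-sqrt(5)/2 - 1/2), {r^2, r^3}: (-1/2 + sqrt(5)/2)*(-1/2 + sqrt(5)/2), {s, sr, ..., sr^4}: (0)*(0)
so (chi_4 * chi_4) takes values
  {e} -> 4, {r^1, r^4} -> sqrt(5)/2 + 3/2, {r^2, r^3} -> 3/2 - sqrt(5)/2, {s, sr, ..., sr^4} -> 0.
Now take the inner product of this character with each irreducible chi from the table, <chi_4*chi_4, chi> = (1/10) sum_C |C| (chi_4*chi_4)(C) conj(chi(C)):
  <chi_4*chi_4, chi_1> = (1/10)[1*(4)*conj(1) + 2*(sqrt(5)/2 + 3/2)*conj(1) + 2*(3/2 - sqrt(5)/2)*conj(1) + 5*(0)*conj(1)]
      = (1/10)[(4) + (sqrt(5) + 3) + (3 - sqrt(5)) + (0)] = 10/10 = 1
  <chi_4*chi_4, chi_2> = (1/10)[1*(4)*conj(1) + 2*(sqrt(5)/2 + 3/2)*conj(1) + 2*(3/2 - sqrt(5)/2)*conj(1) + 5*(0)*conj(-1)]
      = (1/10)[(4) + (sqrt(5) + 3) + (3 - sqrt(5)) + (0)] = 10/10 = 1
  <chi_4*chi_4, chi_3> = (1/10)[1*(4)*conj(2) + 2*(sqrt(5)/2 + 3/2)*conj(-1/2 + sqrt(5)/2) + 2*(3/2 - sqrt(5)/2)*conj(-sqrt(5)/2 - 1/2) + 5*(0)*conj(0)]
      = (1/10)[(8) + (1 + sqrt(5)) + (1 - sqrt(5)) + (0)] = 10/10 = 1
  <chi_4*chi_4, chi_4> = (1/10)[1*(4)*conj(2) + 2*(sqrt(5)/2 + 3/2)*conj(-sqrt(5)/2 - 1/2) + 2*(3/2 - sqrt(5)/2)*conj(-1/2 + sqrt(5)/2) + 5*(0)*conj(0)]
      = (1/10)[(8) + (-2*sqrt(5) - 4) + (-4 + 2*sqrt(5)) + (0)] = 0/10 = 0
Hence the multiplicities are chi_1: 1, chi_2: 1, chi_3: 1. Dimension check: dim(chi_4)*dim(chi_4) = 2*2 = 4 and sum (mult * dim) = 1*1 + 1*1 + 1*2 = 4.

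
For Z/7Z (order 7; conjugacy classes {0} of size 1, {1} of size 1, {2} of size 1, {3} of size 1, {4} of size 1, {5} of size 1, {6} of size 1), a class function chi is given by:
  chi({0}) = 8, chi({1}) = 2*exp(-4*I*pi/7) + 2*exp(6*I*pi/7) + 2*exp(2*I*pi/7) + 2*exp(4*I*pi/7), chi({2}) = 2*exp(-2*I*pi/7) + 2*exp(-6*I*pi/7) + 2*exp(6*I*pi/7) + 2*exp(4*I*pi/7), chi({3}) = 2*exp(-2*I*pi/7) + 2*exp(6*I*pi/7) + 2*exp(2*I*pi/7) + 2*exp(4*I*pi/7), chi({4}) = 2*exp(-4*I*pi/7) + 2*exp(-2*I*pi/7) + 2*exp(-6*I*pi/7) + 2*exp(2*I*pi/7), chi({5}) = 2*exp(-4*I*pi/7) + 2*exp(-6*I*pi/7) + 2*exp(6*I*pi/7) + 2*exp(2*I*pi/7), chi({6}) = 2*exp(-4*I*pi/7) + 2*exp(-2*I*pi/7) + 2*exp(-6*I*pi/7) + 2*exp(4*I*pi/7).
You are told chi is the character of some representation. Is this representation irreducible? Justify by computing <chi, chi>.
Not irreducible (reducible): <chi, chi> = 16 > 1.

Explanation: <chi, chi> = (1/|G|) sum_C |C| * |chi(C)|^2 = (1/7)[1*|8|^2 + 1*|2*exp(-4*I*pi/7) + 2*exp(6*I*pi/7) + 2*exp(2*I*pi/7) + 2*exp(4*I*pi/7)|^2 + 1*|2*exp(-2*I*pi/7) + 2*exp(-6*I*pi/7) + 2*exp(6*I*pi/7) + 2*exp(4*I*pi/7)|^2 + 1*|2*exp(-2*I*pi/7) + 2*exp(6*I*pi/7) + 2*exp(2*I*pi/7) + 2*exp(4*I*pi/7)|^2 + 1*|2*exp(-4*I*pi/7) + 2*exp(-2*I*pi/7) + 2*exp(-6*I*pi/7) + 2*exp(2*I*pi/7)|^2 + 1*|2*exp(-4*I*pi/7) + 2*exp(-6*I*pi/7) + 2*exp(6*I*pi/7) + 2*exp(2*I*pi/7)|^2 + 1*|2*exp(-4*I*pi/7) + 2*exp(-2*I*pi/7) + 2*exp(-6*I*pi/7) + 2*exp(4*I*pi/7)|^2]
  = (1/7)[(64) + (8) + (8) + (8) + (8) + (8) + (8)] = 112/7 = 16.
(Exp terms are combined using exp(i*s)*conj(exp(i*t)) = exp(i*(s-t)), and sums of them are collapsed using the identity that for every m > 1 the m distinct m-th roots of unity sum to 0, e.g. 1 + exp(2*I*pi/3) + exp(-2*I*pi/3) = 0.)
A character is irreducible iff <chi, chi> = 1, so this representation is reducible.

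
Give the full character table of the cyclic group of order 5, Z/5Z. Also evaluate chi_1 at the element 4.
Character table of Z/5Z (irreps indexed chi_0,...,chi_4 with chi_k(m) = zeta_5^(k*m), zeta_5 = exp(2*pi*i/5)):
  irrep \ class  {0} (size 1)  {1} (size 1)    {2} (size 1)    {3} (size 1)    {4} (size 1)  
  chi_0          1             1               1               1               1             
  chi_1          1             exp(2*I*pi/5)   exp(4*I*pi/5)   exp(-4*I*pi/5)  exp(-2*I*pi/5)
  chi_2          1             exp(4*I*pi/5)   exp(-2*I*pi/5)  exp(2*I*pi/5)   exp(-4*I*pi/5)
  chi_3          1             exp(-4*I*pi/5)  exp(2*I*pi/5)   exp(-2*I*pi/5)  exp(4*I*pi/5) 
  chi_4          1             exp(-2*I*pi/5)  exp(-4*I*pi/5)  exp(4*I*pi/5)   exp(2*I*pi/5) 

Spot check: chi_1(4) = zeta_5^(1*4) = zeta_5^4 = exp(-2*I*pi/5).

Argument: Z/5Z is abelian, so all 5 irreducible complex representations are 1-dimensional. They are given by chi_k(m) = zeta_5^(k*m) for k = 0,...,4. Row orthogonality: sum_m chi_k(m) conj(chi_l(m)) = 5 * [k = l].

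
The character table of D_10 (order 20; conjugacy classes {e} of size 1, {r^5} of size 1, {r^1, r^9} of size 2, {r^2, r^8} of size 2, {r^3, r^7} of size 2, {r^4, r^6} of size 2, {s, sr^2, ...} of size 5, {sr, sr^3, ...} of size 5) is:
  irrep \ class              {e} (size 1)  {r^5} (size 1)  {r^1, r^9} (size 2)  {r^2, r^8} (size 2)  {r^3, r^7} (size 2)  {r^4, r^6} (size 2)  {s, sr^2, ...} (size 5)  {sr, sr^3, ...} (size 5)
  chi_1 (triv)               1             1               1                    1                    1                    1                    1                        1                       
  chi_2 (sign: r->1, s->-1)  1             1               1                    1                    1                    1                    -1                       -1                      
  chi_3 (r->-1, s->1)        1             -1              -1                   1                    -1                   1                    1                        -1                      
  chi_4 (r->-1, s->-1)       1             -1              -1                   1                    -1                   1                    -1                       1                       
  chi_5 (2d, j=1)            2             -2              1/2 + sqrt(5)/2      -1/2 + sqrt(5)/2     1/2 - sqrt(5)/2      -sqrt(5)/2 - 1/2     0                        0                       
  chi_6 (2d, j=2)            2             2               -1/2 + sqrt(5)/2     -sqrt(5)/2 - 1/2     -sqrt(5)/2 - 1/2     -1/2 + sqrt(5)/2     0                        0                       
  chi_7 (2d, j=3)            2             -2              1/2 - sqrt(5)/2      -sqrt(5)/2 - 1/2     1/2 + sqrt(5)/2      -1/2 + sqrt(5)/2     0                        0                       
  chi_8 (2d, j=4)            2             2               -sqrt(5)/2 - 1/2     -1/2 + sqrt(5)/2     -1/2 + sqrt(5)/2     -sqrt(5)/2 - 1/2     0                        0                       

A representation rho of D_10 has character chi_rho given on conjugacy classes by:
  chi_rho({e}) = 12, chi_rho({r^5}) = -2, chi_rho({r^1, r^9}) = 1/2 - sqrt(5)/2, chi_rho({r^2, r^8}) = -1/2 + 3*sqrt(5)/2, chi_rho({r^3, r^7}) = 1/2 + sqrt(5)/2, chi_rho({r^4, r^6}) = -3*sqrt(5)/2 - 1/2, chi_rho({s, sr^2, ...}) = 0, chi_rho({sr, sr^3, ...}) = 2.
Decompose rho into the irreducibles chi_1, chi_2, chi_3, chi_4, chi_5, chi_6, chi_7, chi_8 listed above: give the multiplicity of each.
Multiplicities: chi_1: 1, chi_2: 0, chi_3: 0, chi_4: 1, chi_5: 2, chi_6: 0, chi_7: 1, chi_8: 2.

Details: Use <chi_rho, chi> = (1/|G|) sum_C |C| * chi_rho(C) * conj(chi(C)) with |G| = 20 for each irreducible chi in the table:
  <chi_rho, chi_1> = (1/20)[1*(12)*conj(1) + 1*(-2)*conj(1) + 2*(1/2 - sqrt(5)/2)*conj(1) + 2*(-1/2 + 3*sqrt(5)/2)*conj(1) + 2*(1/2 + sqrt(5)/2)*conj(1) + 2*(-3*sqrt(5)/2 - 1/2)*conj(1) + 5*(0)*conj(1) + 5*(2)*conj(1)]
      = (1/20)[(12) + (-2) + (1 - sqrt(5)) + (-1 + 3*sqrt(5)) + (1 + sqrt(5)) + (-3*sqrt(5) - 1) + (0) + (10)] = 20/20 = 1
  <chi_rho, chi_2> = (1/20)[1*(12)*conj(1) + 1*(-2)*conj(1) + 2*(1/2 - sqrt(5)/2)*conj(1) + 2*(-1/2 + 3*sqrt(5)/2)*conj(1) + 2*(1/2 + sqrt(5)/2)*conj(1) + 2*(-3*sqrt(5)/2 - 1/2)*conj(1) + 5*(0)*conj(-1) + 5*(2)*conj(-1)]
      = (1/20)[(12) + (-2) + (1 - sqrt(5)) + (-1 + 3*sqrt(5)) + (1 + sqrt(5)) + (-3*sqrt(5) - 1) + (0) + (-10)] = 0/20 = 0
  <chi_rho, chi_3> = (1/20)[1*(12)*conj(1) + 1*(-2)*conj(-1) + 2*(1/2 - sqrt(5)/2)*conj(-1) + 2*(-1/2 + 3*sqrt(5)/2)*conj(1) + 2*(1/2 + sqrt(5)/2)*conj(-1) + 2*(-3*sqrt(5)/2 - 1/2)*conj(1) + 5*(0)*conj(1) + 5*(2)*conj(-1)]
      = (1/20)[(12) + (2) + (-1 + sqrt(5)) + (-1 + 3*sqrt(5)) + (-sqrt(5) - 1) + (-3*sqrt(5) - 1) + (0) + (-10)] = 0/20 = 0
  <chi_rho, chi_4> = (1/20)[1*(12)*conj(1) + 1*(-2)*conj(-1) + 2*(1/2 - sqrt(5)/2)*conj(-1) + 2*(-1/2 + 3*sqrt(5)/2)*conj(1) + 2*(1/2 + sqrt(5)/2)*conj(-1) + 2*(-3*sqrt(5)/2 - 1/2)*conj(1) + 5*(0)*conj(-1) + 5*(2)*conj(1)]
      = (1/20)[(12) + (2) + (-1 + sqrt(5)) + (-1 + 3*sqrt(5)) + (-sqrt(5) - 1) + (-3*sqrt(5) - 1) + (0) + (10)] = 20/20 = 1
  <chi_rho, chi_5> = (1/20)[1*(12)*conj(2) + 1*(-2)*conj(-2) + 2*(1/2 - sqrt(5)/2)*conj(1/2 + sqrt(5)/2) + 2*(-1/2 + 3*sqrt(5)/2)*conj(-1/2 + sqrt(5)/2) + 2*(1/2 + sqrt(5)/2)*conj(1/2 - sqrt(5)/2) + 2*(-3*sqrt(5)/2 - 1/2)*conj(-sqrt(5)/2 - 1/2) + 5*(0)*conj(0) + 5*(2)*conj(0)]
      = (1/20)[(24) + (4) + (-2) + (8 - 2*sqrt(5)) + (-2) + (2*sqrt(5) + 8) + (0) + (0)] = 40/20 = 2
  <chi_rho, chi_6> = (1/20)[1*(12)*conj(2) + 1*(-2)*conj(2) + 2*(1/2 - sqrt(5)/2)*conj(-1/2 + sqrt(5)/2) + 2*(-1/2 + 3*sqrt(5)/2)*conj(-sqrt(5)/2 - 1/2) + 2*(1/2 + sqrt(5)/2)*conj(-sqrt(5)/2 - 1/2) + 2*(-3*sqrt(5)/2 - 1/2)*conj(-1/2 + sqrt(5)/2) + 5*(0)*conj(0) + 5*(2)*conj(0)]
      = (1/20)[(24) + (-4) + (-3 + sqrt(5)) + (-7 - sqrt(5)) + (-3 - sqrt(5)) + (-7 + sqrt(5)) + (0) + (0)] = 0/20 = 0
  <chi_rho, chi_7> = (1/20)[1*(12)*conj(2) + 1*(-2)*conj(-2) + 2*(1/2 - sqrt(5)/2)*conj(1/2 - sqrt(5)/2) + 2*(-1/2 + 3*sqrt(5)/2)*conj(-sqrt(5)/2 - 1/2) + 2*(1/2 + sqrt(5)/2)*conj(1/2 + sqrt(5)/2) + 2*(-3*sqrt(5)/2 - 1/2)*conj(-1/2 + sqrt(5)/2) + 5*(0)*conj(0) + 5*(2)*conj(0)]
      = (1/20)[(24) + (4) + (3 - sqrt(5)) + (-7 - sqrt(5)) + (sqrt(5) + 3) + (-7 + sqrt(5)) + (0) + (0)] = 20/20 = 1
  <chi_rho, chi_8> = (1/20)[1*(12)*conj(2) + 1*(-2)*conj(2) + 2*(1/2 - sqrt(5)/2)*conj(-sqrt(5)/2 - 1/2) + 2*(-1/2 + 3*sqrt(5)/2)*conj(-1/2 + sqrt(5)/2) + 2*(1/2 + sqrt(5)/2)*conj(-1/2 + sqrt(5)/2) + 2*(-3*sqrt(5)/2 - 1/2)*conj(-sqrt(5)/2 - 1/2) + 5*(0)*conj(0) + 5*(2)*conj(0)]
      = (1/20)[(24) + (-4) + (2) + (8 - 2*sqrt(5)) + (2) + (2*sqrt(5) + 8) + (0) + (0)] = 40/20 = 2
Dimension check: dim(rho) = sum (mult * dim) = 1*1 + 0*1 + 0*1 + 1*1 + 2*2 + 0*2 + 1*2 + 2*2 = 12 = chi_rho(e) = 12.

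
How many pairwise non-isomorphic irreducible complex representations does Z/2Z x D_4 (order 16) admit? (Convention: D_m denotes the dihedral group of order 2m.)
10

Derivation: The number of irreducible complex representations of a finite group equals its number of conjugacy classes. For a direct product, #classes(G x H) = #classes(G) * #classes(H). Z/2Z has 2 classes (abelian), D_4 has 5 classes, so 2 * 5 = 10, so Z/2Z x D_4 (order 16) has exactly 10 irreducible complex representations.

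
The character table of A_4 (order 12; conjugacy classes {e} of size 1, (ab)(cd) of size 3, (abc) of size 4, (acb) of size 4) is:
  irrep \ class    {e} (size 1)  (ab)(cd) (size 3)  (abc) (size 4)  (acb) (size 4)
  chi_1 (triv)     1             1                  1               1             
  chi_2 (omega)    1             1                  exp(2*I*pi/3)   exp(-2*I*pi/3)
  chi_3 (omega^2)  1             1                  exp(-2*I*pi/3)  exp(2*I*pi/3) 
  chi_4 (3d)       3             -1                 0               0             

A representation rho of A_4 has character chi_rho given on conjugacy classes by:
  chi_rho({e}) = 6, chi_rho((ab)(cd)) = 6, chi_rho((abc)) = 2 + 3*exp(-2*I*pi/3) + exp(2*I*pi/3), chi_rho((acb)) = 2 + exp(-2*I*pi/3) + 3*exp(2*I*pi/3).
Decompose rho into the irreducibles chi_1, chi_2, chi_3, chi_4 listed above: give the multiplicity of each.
Multiplicities: chi_1: 2, chi_2: 1, chi_3: 3, chi_4: 0.

Justification: Use <chi_rho, chi> = (1/|G|) sum_C |C| * chi_rho(C) * conj(chi(C)) with |G| = 12 for each irreducible chi in the table:
  <chi_rho, chi_1> = (1/12)[1*(6)*conj(1) + 3*(6)*conj(1) + 4*(2 + 3*exp(-2*I*pi/3) + exp(2*I*pi/3))*conj(1) + 4*(2 + exp(-2*I*pi/3) + 3*exp(2*I*pi/3))*conj(1)]
      = (1/12)[(6) + (18) + (8 + 12*exp(-2*I*pi/3) + 4*exp(2*I*pi/3)) + (8 + 4*exp(-2*I*pi/3) + 12*exp(2*I*pi/3))] = 24/12 = 2
  <chi_rho, chi_2> = (1/12)[1*(6)*conj(1) + 3*(6)*conj(1) + 4*(2 + 3*exp(-2*I*pi/3) + exp(2*I*pi/3))*conj(exp(2*I*pi/3)) + 4*(2 + exp(-2*I*pi/3) + 3*exp(2*I*pi/3))*conj(exp(-2*I*pi/3))]
      = (1/12)[(6) + (18) + (4 + 8*exp(-2*I*pi/3) + 12*exp(2*I*pi/3)) + (4 + 12*exp(-2*I*pi/3) + 8*exp(2*I*pi/3))] = 12/12 = 1
  <chi_rho, chi_3> = (1/12)[1*(6)*conj(1) + 3*(6)*conj(1) + 4*(2 + 3*exp(-2*I*pi/3) + exp(2*I*pi/3))*conj(exp(-2*I*pi/3)) + 4*(2 + exp(-2*I*pi/3) + 3*exp(2*I*pi/3))*conj(exp(2*I*pi/3))]
      = (1/12)[(6) + (18) + (12 + 4*exp(-2*I*pi/3) + 8*exp(2*I*pi/3)) + (12 + 8*exp(-2*I*pi/3) + 4*exp(2*I*pi/3))] = 36/12 = 3
  <chi_rho, chi_4> = (1/12)[1*(6)*conj(3) + 3*(6)*conj(-1) + 4*(2 + 3*exp(-2*I*pi/3) + exp(2*I*pi/3))*conj(0) + 4*(2 + exp(-2*I*pi/3) + 3*exp(2*I*pi/3))*conj(0)]
      = (1/12)[(18) + (-18) + (0) + (0)] = 0/12 = 0
(Exp terms are combined using exp(i*s)*conj(exp(i*t)) = exp(i*(s-t)), and sums of them are collapsed using the identity that for every m > 1 the m distinct m-th roots of unity sum to 0, e.g. 1 + exp(2*I*pi/3) + exp(-2*I*pi/3) = 0.)
Dimension check: dim(rho) = sum (mult * dim) = 2*1 + 1*1 + 3*1 + 0*3 = 6 = chi_rho(e) = 6.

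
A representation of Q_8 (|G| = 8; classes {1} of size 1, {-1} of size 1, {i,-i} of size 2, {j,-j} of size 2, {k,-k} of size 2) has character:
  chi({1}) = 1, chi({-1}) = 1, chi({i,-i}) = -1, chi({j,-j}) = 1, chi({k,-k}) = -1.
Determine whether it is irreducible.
Irreducible: <chi, chi> = 1.

Reasoning: <chi, chi> = (1/|G|) sum_C |C| * |chi(C)|^2 = (1/8)[1*|1|^2 + 1*|1|^2 + 2*|-1|^2 + 2*|1|^2 + 2*|-1|^2]
  = (1/8)[(1) + (1) + (2) + (2) + (2)] = 8/8 = 1.
A character is irreducible iff <chi, chi> = 1, so this representation is irreducible.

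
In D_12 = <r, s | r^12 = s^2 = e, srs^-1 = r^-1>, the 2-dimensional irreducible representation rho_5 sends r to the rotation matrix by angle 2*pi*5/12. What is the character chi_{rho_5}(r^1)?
chi_{rho_5}(r^1) = 2*cos(2*pi*5*1/12) = -sqrt(3)

Working: rho_5(r^1) is rotation by angle 2*pi*5*1/12, whose trace is 2*cos(2*pi*5*1/12) = -sqrt(3).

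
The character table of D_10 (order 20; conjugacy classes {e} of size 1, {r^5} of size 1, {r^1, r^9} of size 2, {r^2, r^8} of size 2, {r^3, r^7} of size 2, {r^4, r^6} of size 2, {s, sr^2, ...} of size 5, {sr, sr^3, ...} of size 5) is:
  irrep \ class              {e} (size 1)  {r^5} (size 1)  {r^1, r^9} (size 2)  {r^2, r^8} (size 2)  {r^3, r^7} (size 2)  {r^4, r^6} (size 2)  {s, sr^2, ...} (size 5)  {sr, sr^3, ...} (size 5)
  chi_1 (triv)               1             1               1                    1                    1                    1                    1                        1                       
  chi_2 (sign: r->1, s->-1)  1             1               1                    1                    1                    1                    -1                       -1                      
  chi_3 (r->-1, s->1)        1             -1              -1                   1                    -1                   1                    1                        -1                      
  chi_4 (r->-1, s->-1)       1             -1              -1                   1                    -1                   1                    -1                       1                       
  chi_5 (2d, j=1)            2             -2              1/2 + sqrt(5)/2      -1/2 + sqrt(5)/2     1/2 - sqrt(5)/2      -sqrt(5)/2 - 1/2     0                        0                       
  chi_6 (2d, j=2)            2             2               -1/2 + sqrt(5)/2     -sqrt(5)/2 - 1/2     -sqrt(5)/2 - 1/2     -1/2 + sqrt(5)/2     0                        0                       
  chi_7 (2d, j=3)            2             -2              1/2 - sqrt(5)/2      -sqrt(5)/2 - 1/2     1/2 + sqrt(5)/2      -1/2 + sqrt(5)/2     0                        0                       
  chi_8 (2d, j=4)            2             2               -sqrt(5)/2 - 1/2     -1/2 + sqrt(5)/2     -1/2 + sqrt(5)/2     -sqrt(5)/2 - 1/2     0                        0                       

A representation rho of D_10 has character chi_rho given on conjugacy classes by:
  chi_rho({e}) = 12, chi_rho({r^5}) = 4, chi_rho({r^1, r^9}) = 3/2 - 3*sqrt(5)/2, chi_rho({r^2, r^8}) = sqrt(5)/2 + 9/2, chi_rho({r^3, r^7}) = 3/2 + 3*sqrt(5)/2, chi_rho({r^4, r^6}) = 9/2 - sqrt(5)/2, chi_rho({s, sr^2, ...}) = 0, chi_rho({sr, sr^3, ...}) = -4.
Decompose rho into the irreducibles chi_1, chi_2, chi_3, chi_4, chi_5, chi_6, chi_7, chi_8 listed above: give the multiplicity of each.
Multiplicities: chi_1: 1, chi_2: 3, chi_3: 2, chi_4: 0, chi_5: 0, chi_6: 0, chi_7: 1, chi_8: 2.

Explanation: Use <chi_rho, chi> = (1/|G|) sum_C |C| * chi_rho(C) * conj(chi(C)) with |G| = 20 for each irreducible chi in the table:
  <chi_rho, chi_1> = (1/20)[1*(12)*conj(1) + 1*(4)*conj(1) + 2*(3/2 - 3*sqrt(5)/2)*conj(1) + 2*(sqrt(5)/2 + 9/2)*conj(1) + 2*(3/2 + 3*sqrt(5)/2)*conj(1) + 2*(9/2 - sqrt(5)/2)*conj(1) + 5*(0)*conj(1) + 5*(-4)*conj(1)]
      = (1/20)[(12) + (4) + (3 - 3*sqrt(5)) + (sqrt(5) + 9) + (3 + 3*sqrt(5)) + (9 - sqrt(5)) + (0) + (-20)] = 20/20 = 1
  <chi_rho, chi_2> = (1/20)[1*(12)*conj(1) + 1*(4)*conj(1) + 2*(3/2 - 3*sqrt(5)/2)*conj(1) + 2*(sqrt(5)/2 + 9/2)*conj(1) + 2*(3/2 + 3*sqrt(5)/2)*conj(1) + 2*(9/2 - sqrt(5)/2)*conj(1) + 5*(0)*conj(-1) + 5*(-4)*conj(-1)]
      = (1/20)[(12) + (4) + (3 - 3*sqrt(5)) + (sqrt(5) + 9) + (3 + 3*sqrt(5)) + (9 - sqrt(5)) + (0) + (20)] = 60/20 = 3
  <chi_rho, chi_3> = (1/20)[1*(12)*conj(1) + 1*(4)*conj(-1) + 2*(3/2 - 3*sqrt(5)/2)*conj(-1) + 2*(sqrt(5)/2 + 9/2)*conj(1) + 2*(3/2 + 3*sqrt(5)/2)*conj(-1) + 2*(9/2 - sqrt(5)/2)*conj(1) + 5*(0)*conj(1) + 5*(-4)*conj(-1)]
      = (1/20)[(12) + (-4) + (-3 + 3*sqrt(5)) + (sqrt(5) + 9) + (-3*sqrt(5) - 3) + (9 - sqrt(5)) + (0) + (20)] = 40/20 = 2
  <chi_rho, chi_4> = (1/20)[1*(12)*conj(1) + 1*(4)*conj(-1) + 2*(3/2 - 3*sqrt(5)/2)*conj(-1) + 2*(sqrt(5)/2 + 9/2)*conj(1) + 2*(3/2 + 3*sqrt(5)/2)*conj(-1) + 2*(9/2 - sqrt(5)/2)*conj(1) + 5*(0)*conj(-1) + 5*(-4)*conj(1)]
      = (1/20)[(12) + (-4) + (-3 + 3*sqrt(5)) + (sqrt(5) + 9) + (-3*sqrt(5) - 3) + (9 - sqrt(5)) + (0) + (-20)] = 0/20 = 0
  <chi_rho, chi_5> = (1/20)[1*(12)*conj(2) + 1*(4)*conj(-2) + 2*(3/2 - 3*sqrt(5)/2)*conj(1/2 + sqrt(5)/2) + 2*(sqrt(5)/2 + 9/2)*conj(-1/2 + sqrt(5)/2) + 2*(3/2 + 3*sqrt(5)/2)*conj(1/2 - sqrt(5)/2) + 2*(9/2 - sqrt(5)/2)*conj(-sqrt(5)/2 - 1/2) + 5*(0)*conj(0) + 5*(-4)*conj(0)]
      = (1/20)[(24) + (-8) + (-6) + (-2 + 4*sqrt(5)) + (-6) + (-4*sqrt(5) - 2) + (0) + (0)] = 0/20 = 0
  <chi_rho, chi_6> = (1/20)[1*(12)*conj(2) + 1*(4)*conj(2) + 2*(3/2 - 3*sqrt(5)/2)*conj(-1/2 + sqrt(5)/2) + 2*(sqrt(5)/2 + 9/2)*conj(-sqrt(5)/2 - 1/2) + 2*(3/2 + 3*sqrt(5)/2)*conj(-sqrt(5)/2 - 1/2) + 2*(9/2 - sqrt(5)/2)*conj(-1/2 + sqrt(5)/2) + 5*(0)*conj(0) + 5*(-4)*conj(0)]
      = (1/20)[(24) + (8) + (-9 + 3*sqrt(5)) + (-5*sqrt(5) - 7) + (-9 - 3*sqrt(5)) + (-7 + 5*sqrt(5)) + (0) + (0)] = 0/20 = 0
  <chi_rho, chi_7> = (1/20)[1*(12)*conj(2) + 1*(4)*conj(-2) + 2*(3/2 - 3*sqrt(5)/2)*conj(1/2 - sqrt(5)/2) + 2*(sqrt(5)/2 + 9/2)*conj(-sqrt(5)/2 - 1/2) + 2*(3/2 + 3*sqrt(5)/2)*conj(1/2 + sqrt(5)/2) + 2*(9/2 - sqrt(5)/2)*conj(-1/2 + sqrt(5)/2) + 5*(0)*conj(0) + 5*(-4)*conj(0)]
      = (1/20)[(24) + (-8) + (9 - 3*sqrt(5)) + (-5*sqrt(5) - 7) + (3*sqrt(5) + 9) + (-7 + 5*sqrt(5)) + (0) + (0)] = 20/20 = 1
  <chi_rho, chi_8> = (1/20)[1*(12)*conj(2) + 1*(4)*conj(2) + 2*(3/2 - 3*sqrt(5)/2)*conj(-sqrt(5)/2 - 1/2) + 2*(sqrt(5)/2 + 9/2)*conj(-1/2 + sqrt(5)/2) + 2*(3/2 + 3*sqrt(5)/2)*conj(-1/2 + sqrt(5)/2) + 2*(9/2 - sqrt(5)/2)*conj(-sqrt(5)/2 - 1/2) + 5*(0)*conj(0) + 5*(-4)*conj(0)]
      = (1/20)[(24) + (8) + (6) + (-2 + 4*sqrt(5)) + (6) + (-4*sqrt(5) - 2) + (0) + (0)] = 40/20 = 2
Dimension check: dim(rho) = sum (mult * dim) = 1*1 + 3*1 + 2*1 + 0*1 + 0*2 + 0*2 + 1*2 + 2*2 = 12 = chi_rho(e) = 12.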